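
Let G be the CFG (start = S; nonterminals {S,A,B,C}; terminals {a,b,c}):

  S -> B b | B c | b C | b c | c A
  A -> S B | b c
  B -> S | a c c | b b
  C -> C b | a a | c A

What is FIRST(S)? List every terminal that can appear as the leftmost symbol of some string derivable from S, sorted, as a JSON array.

FIRST iteration:
pass 1:
  A via A→b c: +{b}
  B via B→a c c: +{a}
  B via B→b b: +{b}
  C via C→a a: +{a}
  C via C→c A: +{c}
  S via S→B b: +{a,b}
  S via S→c A: +{c}
  FIRST(S)={a,b,c}  FIRST(A)={b}  FIRST(B)={a,b}  FIRST(C)={a,c}
pass 2:
  A via A→S B: +{a,c}
  B via B→S: +{c}
  FIRST(S)={a,b,c}  FIRST(A)={a,b,c}  FIRST(B)={a,b,c}  FIRST(C)={a,c}
pass 3: (no change)
  FIRST(S)={a,b,c}  FIRST(A)={a,b,c}  FIRST(B)={a,b,c}  FIRST(C)={a,c}

FIRST(S) = ["a", "b", "c"]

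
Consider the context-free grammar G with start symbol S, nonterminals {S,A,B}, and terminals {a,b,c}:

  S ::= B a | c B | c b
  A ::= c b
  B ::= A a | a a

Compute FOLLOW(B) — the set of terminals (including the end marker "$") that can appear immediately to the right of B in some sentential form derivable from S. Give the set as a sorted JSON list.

Compute FIRST by fixpoint:
round 1:
  A via A→c b: +{c}
  B via B→A a: +{c}
  B via B→a a: +{a}
  S via S→B a: +{a,c}
  S: {a,c}  A: {c}  B: {a,c}
round 2: (stable)
  S: {a,c}  A: {c}  B: {a,c}

Compute FOLLOW by fixpoint:
initialize: $ ∈ FOLLOW(S)
pass 1:
  B→A a: FOLLOW(A) ⊇ FIRST(a) = {a}; new: +{a}
  S→B a: FOLLOW(B) ⊇ FIRST(a) = {a}; new: +{a}
  S→c B: FOLLOW(B) ⊇ FOLLOW(S) ⊇ {$}; new: +{$}
  FOLLOW(S)={$}  FOLLOW(A)={a}  FOLLOW(B)={$,a}
pass 2: (no change)
  FOLLOW(S)={$}  FOLLOW(A)={a}  FOLLOW(B)={$,a}

FOLLOW(B) = ["$", "a"]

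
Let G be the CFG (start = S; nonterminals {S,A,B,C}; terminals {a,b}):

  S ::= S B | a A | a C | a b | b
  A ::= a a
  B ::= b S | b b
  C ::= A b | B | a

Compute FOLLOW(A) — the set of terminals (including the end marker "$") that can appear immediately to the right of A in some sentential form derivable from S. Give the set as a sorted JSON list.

FIRST iteration:
iter 1:
  A via A→a a: +{a}
  B via B→b S: +{b}
  C via C→A b: +{a}
  C via C→B: +{b}
  S via S→a A: +{a}
  S via S→b: +{b}
  FIRST[S]={a,b}  FIRST[A]={a}  FIRST[B]={b}  FIRST[C]={a,b}
iter 2: (no change)
  FIRST[S]={a,b}  FIRST[A]={a}  FIRST[B]={b}  FIRST[C]={a,b}

FOLLOW iteration:
FOLLOW(S) := {$}
[1]
  C→A b: FOLLOW(A) ⊇ FIRST(b) = {b}; new: +{b}
  S→S B: FOLLOW(S) ⊇ FIRST(B) = {b}; new: +{b}
  S→S B: FOLLOW(B) ⊇ FOLLOW(S) ⊇ {$,b}; new: +{$,b}
  S→a A: FOLLOW(A) ⊇ FOLLOW(S) ⊇ {$,b}; new: +{$}
  S→a C: FOLLOW(C) ⊇ FOLLOW(S) ⊇ {$,b}; new: +{$,b}
  S: {$,b}  A: {$,b}  B: {$,b}  C: {$,b}
[2] done
  S: {$,b}  A: {$,b}  B: {$,b}  C: {$,b}

FOLLOW(A) = ["$", "b"]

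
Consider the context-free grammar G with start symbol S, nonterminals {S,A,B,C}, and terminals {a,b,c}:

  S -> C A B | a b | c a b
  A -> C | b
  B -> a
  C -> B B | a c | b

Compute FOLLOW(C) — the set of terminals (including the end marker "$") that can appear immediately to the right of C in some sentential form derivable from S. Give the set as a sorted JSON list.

FIRST iteration:
round 1:
  A via A→b: +{b}
  B via B→a: +{a}
  C via C→B B: +{a}
  C via C→b: +{b}
  S via S→C A B: +{a,b}
  S via S→c a b: +{c}
  S: {a,b,c}  A: {b}  B: {a}  C: {a,b}
round 2:
  A via A→C: +{a}
  S: {a,b,c}  A: {a,b}  B: {a}  C: {a,b}
round 3: — fixpoint
  S: {a,b,c}  A: {a,b}  B: {a}  C: {a,b}

FOLLOW iteration:
initialize: $ ∈ FOLLOW(S)
round 1:
  C→B B: FOLLOW(B) ⊇ FIRST(B) = {a}; new: +{a}
  S→C A B: FOLLOW(C) ⊇ FIRST(A) = {a,b}; new: +{a,b}
  S→C A B: FOLLOW(A) ⊇ FIRST(B) = {a}; new: +{a}
  S→C A B: FOLLOW(B) ⊇ FOLLOW(S) ⊇ {$}; new: +{$}
  FOLLOW[S]={$}  FOLLOW[A]={a}  FOLLOW[B]={$,a}  FOLLOW[C]={a,b}
round 2:
  C→B B: FOLLOW(B) ⊇ FOLLOW(C) ⊇ {a,b}; new: +{b}
  FOLLOW[S]={$}  FOLLOW[A]={a}  FOLLOW[B]={$,a,b}  FOLLOW[C]={a,b}
round 3: done
  FOLLOW[S]={$}  FOLLOW[A]={a}  FOLLOW[B]={$,a,b}  FOLLOW[C]={a,b}

FOLLOW(C) = ["a", "b"]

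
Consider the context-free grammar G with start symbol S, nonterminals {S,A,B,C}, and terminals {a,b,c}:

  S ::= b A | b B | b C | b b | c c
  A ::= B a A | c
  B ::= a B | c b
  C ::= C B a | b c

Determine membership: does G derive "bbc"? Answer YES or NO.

Convert to CNF:
  S -> T1 T1 | T2 A | T2 B | T2 C | T2 T2
  A -> B X3 | c
  B -> T0 B | T1 T2
  C -> C X4 | T2 T1
  T0 -> a
  T1 -> c
  T2 -> b
  X3 -> T0 A
  X4 -> B T0

Fill CYK table bottom-up:
  cell(0,0) b: {T2}  orig:{}
  cell(1,1) b: {T2}  orig:{}
  cell(2,2) c: {A,T1}  orig:{A}
  cell(0,1) bb: {S}
  cell(1,2) bc: {C,S}
  cell(0,2) bbc: {S}

S ∈ T[0,2] ⇒ YES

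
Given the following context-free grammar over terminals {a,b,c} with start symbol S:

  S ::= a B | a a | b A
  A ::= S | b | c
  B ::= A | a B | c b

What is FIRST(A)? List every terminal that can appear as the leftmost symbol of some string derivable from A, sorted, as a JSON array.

Compute FIRST by fixpoint:
[1]
  A via A→b: +{b}
  A via A→c: +{c}
  B via B→A: +{b,c}
  B via B→a B: +{a}
  S via S→a B: +{a}
  S via S→b A: +{b}
  S: {a,b}  A: {b,c}  B: {a,b,c}
[2]
  A via A→S: +{a}
  S: {a,b}  A: {a,b,c}  B: {a,b,c}
[3] (stable)
  S: {a,b}  A: {a,b,c}  B: {a,b,c}

FIRST(A) = ["a", "b", "c"]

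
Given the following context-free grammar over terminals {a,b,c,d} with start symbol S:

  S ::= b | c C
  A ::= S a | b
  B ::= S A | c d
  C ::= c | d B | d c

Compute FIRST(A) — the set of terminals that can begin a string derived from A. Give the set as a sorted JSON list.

Compute FIRST by fixpoint:
pass 1:
  A via A→b: +{b}
  B via B→c d: +{c}
  C via C→c: +{c}
  C via C→d B: +{d}
  S via S→b: +{b}
  S via S→c C: +{c}
  FIRST[S]={b,c}  FIRST[A]={b}  FIRST[B]={c}  FIRST[C]={c,d}
pass 2:
  A via A→S a: +{c}
  B via B→S A: +{b}
  FIRST[S]={b,c}  FIRST[A]={b,c}  FIRST[B]={b,c}  FIRST[C]={c,d}
pass 3: done
  FIRST[S]={b,c}  FIRST[A]={b,c}  FIRST[B]={b,c}  FIRST[C]={c,d}

FIRST(A) = ["b", "c"]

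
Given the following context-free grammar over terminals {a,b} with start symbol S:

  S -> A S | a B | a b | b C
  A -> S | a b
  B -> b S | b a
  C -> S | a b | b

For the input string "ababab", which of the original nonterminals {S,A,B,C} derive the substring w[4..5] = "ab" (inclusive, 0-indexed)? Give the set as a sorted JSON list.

CNF form of G:
  S -> A S | T0 B | T0 T1 | T1 C
  A -> A S | T0 B | T0 T1 | T1 C
  B -> T1 S | T1 T0
  C -> A S | T0 B | T0 T1 | T1 C | b
  T0 -> a
  T1 -> b

Fill CYK table bottom-up — only the sub-triangle for w[4..5]:
  [4..4]={T0}  "a"  orig:{}
  [5..5]={C,T1}  "b"  orig:{C}
  [4..5]={A,C,S}  "ab"

Original NTs in T[4,5] deriving "ab": ["A", "C", "S"]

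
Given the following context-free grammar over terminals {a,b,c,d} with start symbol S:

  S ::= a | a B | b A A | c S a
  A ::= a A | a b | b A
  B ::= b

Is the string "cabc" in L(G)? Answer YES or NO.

Convert to CNF:
  S -> T0 B | T1 X3 | T2 X4 | a
  A -> T0 A | T0 T1 | T1 A
  B -> b
  T0 -> a
  T1 -> b
  T2 -> c
  X3 -> A A
  X4 -> S T0

CYK table (by increasing span):
  cell(0,0) c: {T2}  orig:{}
  cell(1,1) a: {S,T0}  orig:{S}
  cell(2,2) b: {B,T1}  orig:{B}
  cell(3,3) c: {T2}  orig:{}
  cell(0,1) ca: ∅
  cell(1,2) ab: {A,S}
  cell(2,3) bc: ∅
  cell(0,2) cab: ∅
  cell(1,3) abc: ∅
  cell(0,3) cabc: ∅

S ∉ T[0,3] ⇒ NO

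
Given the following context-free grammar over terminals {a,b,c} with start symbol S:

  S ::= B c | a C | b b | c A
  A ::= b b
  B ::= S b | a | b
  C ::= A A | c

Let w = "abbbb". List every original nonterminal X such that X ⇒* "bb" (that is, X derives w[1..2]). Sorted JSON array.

CNF form of G:
  S -> B T1 | T0 T0 | T1 A | T2 C
  A -> T0 T0
  B -> S T0 | a | b
  C -> A A | c
  T0 -> b
  T1 -> c
  T2 -> a

Fill CYK table bottom-up — only the sub-triangle for w[1..2]:
  cell(1,1) b: {B,T0}  orig:{B}
  cell(2,2) b: {B,T0}  orig:{B}
  cell(1,2) bb: {A,S}

Original NTs in T[1,2] deriving "bb": ["A", "S"]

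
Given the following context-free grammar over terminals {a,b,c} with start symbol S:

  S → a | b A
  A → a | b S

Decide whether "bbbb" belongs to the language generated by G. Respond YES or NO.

CNF form of G:
  S -> T0 A | a
  A -> T0 S | a
  T0 -> b

CYK fill:
  T[0,0] 'b' = {T0}  orig:{}
  T[1,1] 'b' = {T0}  orig:{}
  T[2,2] 'b' = {T0}  orig:{}
  T[3,3] 'b' = {T0}  orig:{}
  T[0,1] 'bb' = ∅
  T[1,2] 'bb' = ∅
  T[2,3] 'bb' = ∅
  T[0,2] 'bbb' = ∅
  T[1,3] 'bbb' = ∅
  T[0,3] 'bbbb' = ∅

S ∉ T[0,3] ⇒ NO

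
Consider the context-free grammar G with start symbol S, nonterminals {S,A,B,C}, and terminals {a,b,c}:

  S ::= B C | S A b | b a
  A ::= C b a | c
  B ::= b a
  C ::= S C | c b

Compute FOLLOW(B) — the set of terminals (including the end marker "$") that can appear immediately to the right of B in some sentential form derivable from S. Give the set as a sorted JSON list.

Compute FIRST by fixpoint:
pass 1:
  A via A→c: +{c}
  B via B→b a: +{b}
  C via C→c b: +{c}
  S via S→B C: +{b}
  FIRST(S)={b}  FIRST(A)={c}  FIRST(B)={b}  FIRST(C)={c}
pass 2:
  C via C→S C: +{b}
  FIRST(S)={b}  FIRST(A)={c}  FIRST(B)={b}  FIRST(C)={b,c}
pass 3:
  A via A→C b a: +{b}
  FIRST(S)={b}  FIRST(A)={b,c}  FIRST(B)={b}  FIRST(C)={b,c}
pass 4: (no change)
  FIRST(S)={b}  FIRST(A)={b,c}  FIRST(B)={b}  FIRST(C)={b,c}

Compute FOLLOW by fixpoint:
initialize: $ ∈ FOLLOW(S)
iter 1:
  A→C b a: FOLLOW(C) ⊇ FIRST(b) = {b}; new: +{b}
  C→S C: FOLLOW(S) ⊇ FIRST(C) = {b,c}; new: +{b,c}
  S→B C: FOLLOW(B) ⊇ FIRST(C) = {b,c}; new: +{b,c}
  S→B C: FOLLOW(C) ⊇ FOLLOW(S) ⊇ {$,b,c}; new: +{$,c}
  S→S A b: FOLLOW(A) ⊇ FIRST(b) = {b}; new: +{b}
  S: {$,b,c}  A: {b}  B: {b,c}  C: {$,b,c}
iter 2: (no change)
  S: {$,b,c}  A: {b}  B: {b,c}  C: {$,b,c}

FOLLOW(B) = ["b", "c"]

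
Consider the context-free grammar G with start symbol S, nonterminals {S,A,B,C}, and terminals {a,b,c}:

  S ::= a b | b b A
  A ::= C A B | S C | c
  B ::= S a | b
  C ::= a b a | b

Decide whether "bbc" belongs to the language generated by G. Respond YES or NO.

Convert to CNF:
  S -> T0 T1 | T1 X4
  A -> C X2 | S C | c
  B -> S T0 | b
  C -> T0 X3 | b
  T0 -> a
  T1 -> b
  X2 -> A B
  X3 -> T1 T0
  X4 -> T1 A

CYK table (by increasing span):
  T[0,0] 'b' = {B,C,T1}  orig:{B,C}
  T[1,1] 'b' = {B,C,T1}  orig:{B,C}
  T[2,2] 'c' = {A}
  T[0,1] 'bb' = ∅
  T[1,2] 'bc' = {X4}  orig:{}
  T[0,2] 'bbc' = {S}

S ∈ T[0,2] ⇒ YES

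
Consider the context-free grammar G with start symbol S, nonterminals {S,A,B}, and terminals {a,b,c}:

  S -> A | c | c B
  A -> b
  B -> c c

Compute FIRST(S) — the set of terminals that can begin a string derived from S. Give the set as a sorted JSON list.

Compute FIRST by fixpoint:
pass 1:
  A via A→b: +{b}
  B via B→c c: +{c}
  S via S→A: +{b}
  S via S→c: +{c}
  S: {b,c}  A: {b}  B: {c}
pass 2: done
  S: {b,c}  A: {b}  B: {c}

FIRST(S) = ["b", "c"]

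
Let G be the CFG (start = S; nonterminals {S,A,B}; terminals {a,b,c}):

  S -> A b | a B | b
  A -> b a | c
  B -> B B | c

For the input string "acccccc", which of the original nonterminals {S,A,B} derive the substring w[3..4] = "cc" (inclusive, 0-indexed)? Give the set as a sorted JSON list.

Convert to CNF:
  S -> A T0 | T1 B | b
  A -> T0 T1 | c
  B -> B B | c
  T0 -> b
  T1 -> a

CYK fill, restricted to cells inside w[3..4]:
  cell(3,3) c: {A,B}
  cell(4,4) c: {A,B}
  cell(3,4) cc: {B}

Original NTs in T[3,4] deriving "cc": ["B"]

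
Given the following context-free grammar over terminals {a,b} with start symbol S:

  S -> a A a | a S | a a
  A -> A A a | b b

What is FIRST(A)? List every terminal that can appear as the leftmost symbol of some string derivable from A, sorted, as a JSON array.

Compute FIRST by fixpoint:
pass 1:
  A via A→b b: +{b}
  S via S→a A a: +{a}
  FIRST(S)={a}  FIRST(A)={b}
pass 2: (stable)
  FIRST(S)={a}  FIRST(A)={b}

FIRST(A) = ["b"]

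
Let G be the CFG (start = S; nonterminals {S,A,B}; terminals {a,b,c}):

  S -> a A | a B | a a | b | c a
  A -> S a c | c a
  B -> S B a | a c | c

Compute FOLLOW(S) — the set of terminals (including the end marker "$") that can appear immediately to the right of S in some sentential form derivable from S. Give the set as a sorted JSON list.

Compute FIRST by fixpoint:
round 1:
  A via A→c a: +{c}
  B via B→a c: +{a}
  B via B→c: +{c}
  S via S→a A: +{a}
  S via S→b: +{b}
  S via S→c a: +{c}
  S: {a,b,c}  A: {c}  B: {a,c}
round 2:
  A via A→S a c: +{a,b}
  B via B→S B a: +{b}
  S: {a,b,c}  A: {a,b,c}  B: {a,b,c}
round 3: done
  S: {a,b,c}  A: {a,b,c}  B: {a,b,c}

FOLLOW iteration:
initialize: $ ∈ FOLLOW(S)
iter 1:
  A→S a c: FOLLOW(S) ⊇ FIRST(a) = {a}; new: +{a}
  B→S B a: FOLLOW(S) ⊇ FIRST(B) = {a,b,c}; new: +{b,c}
  B→S B a: FOLLOW(B) ⊇ FIRST(a) = {a}; new: +{a}
  S→a A: FOLLOW(A) ⊇ FOLLOW(S) ⊇ {$,a,b,c}; new: +{$,a,b,c}
  S→a B: FOLLOW(B) ⊇ FOLLOW(S) ⊇ {$,a,b,c}; new: +{$,b,c}
  FOLLOW(S)={$,a,b,c}  FOLLOW(A)={$,a,b,c}  FOLLOW(B)={$,a,b,c}
iter 2: (no change)
  FOLLOW(S)={$,a,b,c}  FOLLOW(A)={$,a,b,c}  FOLLOW(B)={$,a,b,c}

FOLLOW(S) = ["$", "a", "b", "c"]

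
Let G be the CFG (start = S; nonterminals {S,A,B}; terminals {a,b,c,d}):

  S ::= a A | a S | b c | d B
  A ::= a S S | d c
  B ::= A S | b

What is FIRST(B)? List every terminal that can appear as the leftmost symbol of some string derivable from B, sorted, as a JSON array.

Compute FIRST by fixpoint:
iter 1:
  A via A→a S S: +{a}
  A via A→d c: +{d}
  B via B→A S: +{a,d}
  B via B→b: +{b}
  S via S→a A: +{a}
  S via S→b c: +{b}
  S via S→d B: +{d}
  S: {a,b,d}  A: {a,d}  B: {a,b,d}
iter 2: done
  S: {a,b,d}  A: {a,d}  B: {a,b,d}

FIRST(B) = ["a", "b", "d"]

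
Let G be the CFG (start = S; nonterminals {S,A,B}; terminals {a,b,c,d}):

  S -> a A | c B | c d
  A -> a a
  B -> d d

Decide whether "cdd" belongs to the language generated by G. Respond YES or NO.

CNF form of G:
  S -> T0 A | T2 B | T2 T1
  A -> T0 T0
  B -> T1 T1
  T0 -> a
  T1 -> d
  T2 -> c

Fill CYK table bottom-up:
  [0..0]={T2}  "c"  orig:{}
  [1..1]={T1}  "d"  orig:{}
  [2..2]={T1}  "d"  orig:{}
  [0..1]={S}  "cd"
  [1..2]={B}  "dd"
  [0..2]={S}  "cdd"

S ∈ T[0,2] ⇒ YES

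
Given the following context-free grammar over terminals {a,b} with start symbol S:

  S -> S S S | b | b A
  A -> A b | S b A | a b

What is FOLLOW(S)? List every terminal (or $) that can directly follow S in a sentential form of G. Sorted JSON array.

FIRST sets, iterate to fixpoint:
[1]
  A via A→a b: +{a}
  S via S→b: +{b}
  FIRST[S]={b}  FIRST[A]={a}
[2]
  A via A→S b A: +{b}
  FIRST[S]={b}  FIRST[A]={a,b}
[3] — fixpoint
  FIRST[S]={b}  FIRST[A]={a,b}

FOLLOW iteration:
initialize: $ ∈ FOLLOW(S)
[1]
  A→A b: FOLLOW(A) ⊇ FIRST(b) = {b}; new: +{b}
  A→S b A: FOLLOW(S) ⊇ FIRST(b) = {b}; new: +{b}
  S→b A: FOLLOW(A) ⊇ FOLLOW(S) ⊇ {$,b}; new: +{$}
  S: {$,b}  A: {$,b}
[2] (stable)
  S: {$,b}  A: {$,b}

FOLLOW(S) = ["$", "b"]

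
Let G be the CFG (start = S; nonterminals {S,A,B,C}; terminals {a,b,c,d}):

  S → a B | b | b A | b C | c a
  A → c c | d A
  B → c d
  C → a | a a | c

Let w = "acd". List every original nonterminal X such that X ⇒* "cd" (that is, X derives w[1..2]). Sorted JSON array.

Convert to CNF:
  S -> T0 T2 | T2 B | T3 A | T3 C | b
  A -> T0 T0 | T1 A
  B -> T0 T1
  C -> T2 T2 | a | c
  T0 -> c
  T1 -> d
  T2 -> a
  T3 -> b

Fill CYK table bottom-up — only the sub-triangle for w[1..2]:
  T[1,1] 'c' = {C,T0}  orig:{C}
  T[2,2] 'd' = {T1}  orig:{}
  T[1,2] 'cd' = {B}

Original NTs in T[1,2] deriving "cd": ["B"]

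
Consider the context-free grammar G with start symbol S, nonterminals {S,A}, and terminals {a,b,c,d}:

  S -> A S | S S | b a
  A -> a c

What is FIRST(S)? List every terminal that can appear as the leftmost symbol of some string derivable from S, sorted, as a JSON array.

FIRST iteration:
pass 1:
  A via A→a c: +{a}
  S via S→A S: +{a}
  S via S→b a: +{b}
  FIRST[S]={a,b}  FIRST[A]={a}
pass 2: done
  FIRST[S]={a,b}  FIRST[A]={a}

FIRST(S) = ["a", "b"]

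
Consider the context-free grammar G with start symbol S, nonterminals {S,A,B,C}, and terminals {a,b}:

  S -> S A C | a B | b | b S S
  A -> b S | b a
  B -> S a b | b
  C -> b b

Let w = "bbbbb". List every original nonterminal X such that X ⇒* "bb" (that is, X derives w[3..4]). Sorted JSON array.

Convert to CNF:
  S -> S X3 | T0 X4 | T1 B | b
  A -> T0 S | T0 T1
  B -> S X2 | b
  C -> T0 T0
  T0 -> b
  T1 -> a
  X2 -> T1 T0
  X3 -> A C
  X4 -> S S

CYK fill — only the sub-triangle for w[3..4]:
  [3..3]={B,S,T0}  "b"  orig:{B,S}
  [4..4]={B,S,T0}  "b"  orig:{B,S}
  [3..4]={A,C,X4}  "bb"  orig:{A,C}

Original NTs in T[3,4] deriving "bb": ["A", "C"]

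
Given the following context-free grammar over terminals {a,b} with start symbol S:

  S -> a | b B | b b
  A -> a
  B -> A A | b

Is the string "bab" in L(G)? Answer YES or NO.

CNF form of G:
  S -> T0 B | T0 T0 | a
  A -> a
  B -> A A | b
  T0 -> b

CYK fill:
  T[0,0] 'b' = {B,T0}  orig:{B}
  T[1,1] 'a' = {A,S}
  T[2,2] 'b' = {B,T0}  orig:{B}
  T[0,1] 'ba' = ∅
  T[1,2] 'ab' = ∅
  T[0,2] 'bab' = ∅

S ∉ T[0,2] ⇒ NO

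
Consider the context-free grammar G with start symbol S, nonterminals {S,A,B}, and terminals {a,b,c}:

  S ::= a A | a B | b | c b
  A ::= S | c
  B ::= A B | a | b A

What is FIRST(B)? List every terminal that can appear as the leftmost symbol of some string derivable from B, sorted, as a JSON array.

FIRST iteration:
[1]
  A via A→c: +{c}
  B via B→A B: +{c}
  B via B→a: +{a}
  B via B→b A: +{b}
  S via S→a A: +{a}
  S via S→b: +{b}
  S via S→c b: +{c}
  S: {a,b,c}  A: {c}  B: {a,b,c}
[2]
  A via A→S: +{a,b}
  S: {a,b,c}  A: {a,b,c}  B: {a,b,c}
[3] done
  S: {a,b,c}  A: {a,b,c}  B: {a,b,c}

FIRST(B) = ["a", "b", "c"]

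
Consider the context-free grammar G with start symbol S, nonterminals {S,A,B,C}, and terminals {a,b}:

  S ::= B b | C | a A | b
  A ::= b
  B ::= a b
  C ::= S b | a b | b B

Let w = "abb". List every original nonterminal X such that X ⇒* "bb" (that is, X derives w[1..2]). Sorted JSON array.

Convert to CNF:
  S -> B T1 | S T1 | T0 A | T0 T1 | T1 B | b
  A -> b
  B -> T0 T1
  C -> S T1 | T0 T1 | T1 B
  T0 -> a
  T1 -> b

CYK fill, restricted to cells inside w[1..2]:
  [1..1]={A,S,T1}  "b"  orig:{A,S}
  [2..2]={A,S,T1}  "b"  orig:{A,S}
  [1..2]={C,S}  "bb"

Original NTs in T[1,2] deriving "bb": ["C", "S"]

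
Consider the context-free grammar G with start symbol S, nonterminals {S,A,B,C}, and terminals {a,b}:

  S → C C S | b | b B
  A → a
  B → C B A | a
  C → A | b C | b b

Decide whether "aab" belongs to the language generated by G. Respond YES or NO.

Convert to CNF:
  S -> C X2 | T0 B | b
  A -> a
  B -> C X1 | a
  C -> T0 C | T0 T0 | a
  T0 -> b
  X1 -> B A
  X2 -> C S

CYK fill:
  T[0,0] 'a' = {A,B,C}
  T[1,1] 'a' = {A,B,C}
  T[2,2] 'b' = {S,T0}  orig:{S}
  T[0,1] 'aa' = {X1}  orig:{}
  T[1,2] 'ab' = {X2}  orig:{}
  T[0,2] 'aab' = {S}

S ∈ T[0,2] ⇒ YES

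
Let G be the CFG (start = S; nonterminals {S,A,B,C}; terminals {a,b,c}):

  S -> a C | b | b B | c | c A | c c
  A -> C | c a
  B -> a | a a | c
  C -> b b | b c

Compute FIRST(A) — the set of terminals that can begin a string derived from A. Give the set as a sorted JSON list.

FIRST iteration:
iter 1:
  A via A→c a: +{c}
  B via B→a: +{a}
  B via B→c: +{c}
  C via C→b b: +{b}
  S via S→a C: +{a}
  S via S→b: +{b}
  S via S→c: +{c}
  FIRST(S)={a,b,c}  FIRST(A)={c}  FIRST(B)={a,c}  FIRST(C)={b}
iter 2:
  A via A→C: +{b}
  FIRST(S)={a,b,c}  FIRST(A)={b,c}  FIRST(B)={a,c}  FIRST(C)={b}
iter 3: (no change)
  FIRST(S)={a,b,c}  FIRST(A)={b,c}  FIRST(B)={a,c}  FIRST(C)={b}

FIRST(A) = ["b", "c"]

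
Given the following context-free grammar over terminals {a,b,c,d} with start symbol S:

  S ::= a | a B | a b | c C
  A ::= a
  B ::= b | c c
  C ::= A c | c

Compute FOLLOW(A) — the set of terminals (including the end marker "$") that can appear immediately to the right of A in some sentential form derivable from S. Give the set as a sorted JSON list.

Compute FIRST by fixpoint:
iter 1:
  A via A→a: +{a}
  B via B→b: +{b}
  B via B→c c: +{c}
  C via C→A c: +{a}
  C via C→c: +{c}
  S via S→a: +{a}
  S via S→c C: +{c}
  FIRST[S]={a,c}  FIRST[A]={a}  FIRST[B]={b,c}  FIRST[C]={a,c}
iter 2: — fixpoint
  FIRST[S]={a,c}  FIRST[A]={a}  FIRST[B]={b,c}  FIRST[C]={a,c}

Compute FOLLOW by fixpoint:
FOLLOW(S) := {$}
round 1:
  C→A c: FOLLOW(A) ⊇ FIRST(c) = {c}; new: +{c}
  S→a B: FOLLOW(B) ⊇ FOLLOW(S) ⊇ {$}; new: +{$}
  S→c C: FOLLOW(C) ⊇ FOLLOW(S) ⊇ {$}; new: +{$}
  S: {$}  A: {c}  B: {$}  C: {$}
round 2: (stable)
  S: {$}  A: {c}  B: {$}  C: {$}

FOLLOW(A) = ["c"]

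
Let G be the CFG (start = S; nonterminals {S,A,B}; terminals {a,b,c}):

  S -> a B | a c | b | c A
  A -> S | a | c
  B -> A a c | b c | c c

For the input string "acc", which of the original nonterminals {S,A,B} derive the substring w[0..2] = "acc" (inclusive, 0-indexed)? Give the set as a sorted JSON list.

CNF form of G:
  S -> T0 B | T0 T1 | T1 A | b
  A -> T0 B | T0 T1 | T1 A | a | b | c
  B -> A X3 | T1 T1 | T2 T1
  T0 -> a
  T1 -> c
  T2 -> b
  X3 -> T0 T1

Fill CYK table bottom-up (cells [i..j] with 0 ≤ i ≤ j ≤ 2 only):
  T[0,0] 'a' = {A,T0}  orig:{A}
  T[1,1] 'c' = {A,T1}  orig:{A}
  T[2,2] 'c' = {A,T1}  orig:{A}
  T[0,1] 'ac' = {A,S,X3}  orig:{A,S}
  T[1,2] 'cc' = {A,B,S}
  T[0,2] 'acc' = {A,S}

Original NTs in T[0,2] deriving "acc": ["A", "S"]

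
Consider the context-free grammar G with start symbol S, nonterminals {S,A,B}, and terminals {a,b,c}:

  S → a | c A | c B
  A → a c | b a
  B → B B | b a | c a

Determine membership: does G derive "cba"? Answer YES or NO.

Convert to CNF:
  S -> T1 A | T1 B | a
  A -> T0 T1 | T2 T0
  B -> B B | T1 T0 | T2 T0
  T0 -> a
  T1 -> c
  T2 -> b

CYK table (by increasing span):
  T[0,0] 'c' = {T1}  orig:{}
  T[1,1] 'b' = {T2}  orig:{}
  T[2,2] 'a' = {S,T0}  orig:{S}
  T[0,1] 'cb' = ∅
  T[1,2] 'ba' = {A,B}
  T[0,2] 'cba' = {S}

S ∈ T[0,2] ⇒ YES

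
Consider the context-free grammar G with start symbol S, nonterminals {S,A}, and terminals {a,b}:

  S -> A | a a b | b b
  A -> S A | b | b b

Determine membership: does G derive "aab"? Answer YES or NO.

CNF form of G:
  S -> S A | T0 T0 | T1 X2 | b
  A -> S A | T0 T0 | b
  T0 -> b
  T1 -> a
  X2 -> T1 T0

Fill CYK table bottom-up:
  cell(0,0) a: {T1}  orig:{}
  cell(1,1) a: {T1}  orig:{}
  cell(2,2) b: {A,S,T0}  orig:{A,S}
  cell(0,1) aa: ∅
  cell(1,2) ab: {X2}  orig:{}
  cell(0,2) aab: {S}

S ∈ T[0,2] ⇒ YES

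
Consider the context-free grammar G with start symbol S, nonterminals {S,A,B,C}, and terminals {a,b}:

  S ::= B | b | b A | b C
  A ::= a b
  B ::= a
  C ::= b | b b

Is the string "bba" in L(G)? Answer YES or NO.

CNF form of G:
  S -> T1 A | T1 C | a | b
  A -> T0 T1
  B -> a
  C -> T1 T1 | b
  T0 -> a
  T1 -> b

CYK table (by increasing span):
  T[0,0] 'b' = {C,S,T1}  orig:{C,S}
  T[1,1] 'b' = {C,S,T1}  orig:{C,S}
  T[2,2] 'a' = {B,S,T0}  orig:{B,S}
  T[0,1] 'bb' = {C,S}
  T[1,2] 'ba' = ∅
  T[0,2] 'bba' = ∅

S ∉ T[0,2] ⇒ NO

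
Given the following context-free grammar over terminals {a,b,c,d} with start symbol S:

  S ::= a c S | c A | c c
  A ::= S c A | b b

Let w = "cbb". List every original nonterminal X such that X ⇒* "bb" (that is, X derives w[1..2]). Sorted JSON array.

Convert to CNF:
  S -> T0 A | T0 T0 | T2 X4
  A -> S X3 | T1 T1
  T0 -> c
  T1 -> b
  T2 -> a
  X3 -> T0 A
  X4 -> T0 S

Fill CYK table bottom-up, restricted to cells inside w[1..2]:
  cell(1,1) b: {T1}  orig:{}
  cell(2,2) b: {T1}  orig:{}
  cell(1,2) bb: {A}

Original NTs in T[1,2] deriving "bb": ["A"]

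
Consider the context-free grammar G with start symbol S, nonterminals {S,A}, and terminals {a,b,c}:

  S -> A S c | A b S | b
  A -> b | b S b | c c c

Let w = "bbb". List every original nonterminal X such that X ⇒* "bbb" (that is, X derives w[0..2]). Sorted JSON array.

CNF form of G:
  S -> A X4 | A X5 | b
  A -> T0 X2 | T1 X3 | b
  T0 -> b
  T1 -> c
  X2 -> S T0
  X3 -> T1 T1
  X4 -> S T1
  X5 -> T0 S

Fill CYK table bottom-up (cells [i..j] with 0 ≤ i ≤ j ≤ 2 only):
  T[0,0] 'b' = {A,S,T0}  orig:{A,S}
  T[1,1] 'b' = {A,S,T0}  orig:{A,S}
  T[2,2] 'b' = {A,S,T0}  orig:{A,S}
  T[0,1] 'bb' = {X2,X5}  orig:{}
  T[1,2] 'bb' = {X2,X5}  orig:{}
  T[0,2] 'bbb' = {A,S}

Original NTs in T[0,2] deriving "bbb": ["A", "S"]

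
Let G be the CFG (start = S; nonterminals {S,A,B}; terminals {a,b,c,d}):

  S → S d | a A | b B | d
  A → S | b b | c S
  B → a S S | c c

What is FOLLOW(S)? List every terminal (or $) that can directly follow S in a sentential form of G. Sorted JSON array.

FIRST iteration:
[1]
  A via A→b b: +{b}
  A via A→c S: +{c}
  B via B→a S S: +{a}
  B via B→c c: +{c}
  S via S→a A: +{a}
  S via S→b B: +{b}
  S via S→d: +{d}
  FIRST(S)={a,b,d}  FIRST(A)={b,c}  FIRST(B)={a,c}
[2]
  A via A→S: +{a,d}
  FIRST(S)={a,b,d}  FIRST(A)={a,b,c,d}  FIRST(B)={a,c}
[3] (stable)
  FIRST(S)={a,b,d}  FIRST(A)={a,b,c,d}  FIRST(B)={a,c}

FOLLOW sets:
seed FOLLOW(S) with $
iter 1:
  B→a S S: FOLLOW(S) ⊇ FIRST(S) = {a,b,d}; new: +{a,b,d}
  S→a A: FOLLOW(A) ⊇ FOLLOW(S) ⊇ {$,a,b,d}; new: +{$,a,b,d}
  S→b B: FOLLOW(B) ⊇ FOLLOW(S) ⊇ {$,a,b,d}; new: +{$,a,b,d}
  FOLLOW[S]={$,a,b,d}  FOLLOW[A]={$,a,b,d}  FOLLOW[B]={$,a,b,d}
iter 2: (no change)
  FOLLOW[S]={$,a,b,d}  FOLLOW[A]={$,a,b,d}  FOLLOW[B]={$,a,b,d}

FOLLOW(S) = ["$", "a", "b", "d"]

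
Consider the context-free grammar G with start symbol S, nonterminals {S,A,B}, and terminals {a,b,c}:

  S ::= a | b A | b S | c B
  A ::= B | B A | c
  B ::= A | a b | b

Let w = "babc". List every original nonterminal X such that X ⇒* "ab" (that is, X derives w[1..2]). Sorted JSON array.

CNF form of G:
  S -> T1 A | T1 S | T2 B | a
  A -> B A | T0 T1 | b | c
  B -> B A | T0 T1 | b | c
  T0 -> a
  T1 -> b
  T2 -> c

Fill CYK table bottom-up — only the sub-triangle for w[1..2]:
  [1..1]={S,T0}  "a"  orig:{S}
  [2..2]={A,B,T1}  "b"  orig:{A,B}
  [1..2]={A,B}  "ab"

Original NTs in T[1,2] deriving "ab": ["A", "B"]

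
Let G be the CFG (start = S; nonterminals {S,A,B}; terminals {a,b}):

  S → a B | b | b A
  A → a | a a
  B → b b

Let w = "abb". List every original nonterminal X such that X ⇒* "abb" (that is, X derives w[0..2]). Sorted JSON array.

CNF form of G:
  S -> T0 B | T1 A | b
  A -> T0 T0 | a
  B -> T1 T1
  T0 -> a
  T1 -> b

Fill CYK table bottom-up — only the sub-triangle for w[0..2]:
  [0..0]={A,T0}  "a"  orig:{A}
  [1..1]={S,T1}  "b"  orig:{S}
  [2..2]={S,T1}  "b"  orig:{S}
  [0..1]=∅  "ab"
  [1..2]={B}  "bb"
  [0..2]={S}  "abb"

Original NTs in T[0,2] deriving "abb": ["S"]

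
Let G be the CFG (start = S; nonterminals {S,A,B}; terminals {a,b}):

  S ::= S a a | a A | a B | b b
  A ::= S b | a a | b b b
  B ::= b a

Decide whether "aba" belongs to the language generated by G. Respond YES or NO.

Convert to CNF:
  S -> S X3 | T0 T0 | T1 A | T1 B
  A -> S T0 | T0 X2 | T1 T1
  B -> T0 T1
  T0 -> b
  T1 -> a
  X2 -> T0 T0
  X3 -> T1 T1

Fill CYK table bottom-up:
  T[0,0] 'a' = {T1}  orig:{}
  T[1,1] 'b' = {T0}  orig:{}
  T[2,2] 'a' = {T1}  orig:{}
  T[0,1] 'ab' = ∅
  T[1,2] 'ba' = {B}
  T[0,2] 'aba' = {S}

S ∈ T[0,2] ⇒ YES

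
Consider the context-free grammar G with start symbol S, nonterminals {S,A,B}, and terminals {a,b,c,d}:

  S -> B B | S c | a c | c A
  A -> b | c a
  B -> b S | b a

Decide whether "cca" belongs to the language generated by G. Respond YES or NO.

Convert to CNF:
  S -> B B | S T0 | T0 A | T1 T0
  A -> T0 T1 | b
  B -> T2 S | T2 T1
  T0 -> c
  T1 -> a
  T2 -> b

Fill CYK table bottom-up:
  T[0,0] 'c' = {T0}  orig:{}
  T[1,1] 'c' = {T0}  orig:{}
  T[2,2] 'a' = {T1}  orig:{}
  T[0,1] 'cc' = ∅
  T[1,2] 'ca' = {A}
  T[0,2] 'cca' = {S}

S ∈ T[0,2] ⇒ YES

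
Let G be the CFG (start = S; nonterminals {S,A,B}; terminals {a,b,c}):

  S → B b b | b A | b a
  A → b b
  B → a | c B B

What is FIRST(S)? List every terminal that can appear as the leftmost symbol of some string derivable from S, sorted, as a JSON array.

FIRST sets, iterate to fixpoint:
iter 1:
  A via A→b b: +{b}
  B via B→a: +{a}
  B via B→c B B: +{c}
  S via S→B b b: +{a,c}
  S via S→b A: +{b}
  S: {a,b,c}  A: {b}  B: {a,c}
iter 2: (no change)
  S: {a,b,c}  A: {b}  B: {a,c}

FIRST(S) = ["a", "b", "c"]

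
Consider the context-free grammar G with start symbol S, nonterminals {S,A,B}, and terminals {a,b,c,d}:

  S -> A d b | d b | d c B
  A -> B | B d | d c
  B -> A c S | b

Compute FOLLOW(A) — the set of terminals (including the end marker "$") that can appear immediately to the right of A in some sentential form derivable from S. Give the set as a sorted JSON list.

FIRST iteration:
pass 1:
  A via A→d c: +{d}
  B via B→A c S: +{d}
  B via B→b: +{b}
  S via S→A d b: +{d}
  FIRST(S)={d}  FIRST(A)={d}  FIRST(B)={b,d}
pass 2:
  A via A→B: +{b}
  S via S→A d b: +{b}
  FIRST(S)={b,d}  FIRST(A)={b,d}  FIRST(B)={b,d}
pass 3: (stable)
  FIRST(S)={b,d}  FIRST(A)={b,d}  FIRST(B)={b,d}

Compute FOLLOW by fixpoint:
seed FOLLOW(S) with $
[1]
  A→B d: FOLLOW(B) ⊇ FIRST(d) = {d}; new: +{d}
  B→A c S: FOLLOW(A) ⊇ FIRST(c) = {c}; new: +{c}
  B→A c S: FOLLOW(S) ⊇ FOLLOW(B) ⊇ {d}; new: +{d}
  S→A d b: FOLLOW(A) ⊇ FIRST(d) = {d}; new: +{d}
  S→d c B: FOLLOW(B) ⊇ FOLLOW(S) ⊇ {$,d}; new: +{$}
  FOLLOW(S)={$,d}  FOLLOW(A)={c,d}  FOLLOW(B)={$,d}
[2]
  A→B: FOLLOW(B) ⊇ FOLLOW(A) ⊇ {c,d}; new: +{c}
  B→A c S: FOLLOW(S) ⊇ FOLLOW(B) ⊇ {$,c,d}; new: +{c}
  FOLLOW(S)={$,c,d}  FOLLOW(A)={c,d}  FOLLOW(B)={$,c,d}
[3] — fixpoint
  FOLLOW(S)={$,c,d}  FOLLOW(A)={c,d}  FOLLOW(B)={$,c,d}

FOLLOW(A) = ["c", "d"]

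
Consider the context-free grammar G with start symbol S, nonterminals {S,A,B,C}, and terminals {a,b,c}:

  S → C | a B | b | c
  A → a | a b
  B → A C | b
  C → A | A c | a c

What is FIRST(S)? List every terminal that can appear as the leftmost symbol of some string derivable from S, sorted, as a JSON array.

FIRST sets, iterate to fixpoint:
iter 1:
  A via A→a: +{a}
  B via B→A C: +{a}
  B via B→b: +{b}
  C via C→A: +{a}
  S via S→C: +{a}
  S via S→b: +{b}
  S via S→c: +{c}
  FIRST[S]={a,b,c}  FIRST[A]={a}  FIRST[B]={a,b}  FIRST[C]={a}
iter 2: (stable)
  FIRST[S]={a,b,c}  FIRST[A]={a}  FIRST[B]={a,b}  FIRST[C]={a}

FIRST(S) = ["a", "b", "c"]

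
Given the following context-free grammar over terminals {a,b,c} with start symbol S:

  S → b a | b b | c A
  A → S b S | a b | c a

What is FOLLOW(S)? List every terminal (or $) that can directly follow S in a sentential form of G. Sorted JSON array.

Compute FIRST by fixpoint:
[1]
  A via A→a b: +{a}
  A via A→c a: +{c}
  S via S→b a: +{b}
  S via S→c A: +{c}
  FIRST[S]={b,c}  FIRST[A]={a,c}
[2]
  A via A→S b S: +{b}
  FIRST[S]={b,c}  FIRST[A]={a,b,c}
[3] done
  FIRST[S]={b,c}  FIRST[A]={a,b,c}

FOLLOW iteration:
seed FOLLOW(S) with $
round 1:
  A→S b S: FOLLOW(S) ⊇ FIRST(b) = {b}; new: +{b}
  S→c A: FOLLOW(A) ⊇ FOLLOW(S) ⊇ {$,b}; new: +{$,b}
  FOLLOW(S)={$,b}  FOLLOW(A)={$,b}
round 2: (stable)
  FOLLOW(S)={$,b}  FOLLOW(A)={$,b}

FOLLOW(S) = ["$", "b"]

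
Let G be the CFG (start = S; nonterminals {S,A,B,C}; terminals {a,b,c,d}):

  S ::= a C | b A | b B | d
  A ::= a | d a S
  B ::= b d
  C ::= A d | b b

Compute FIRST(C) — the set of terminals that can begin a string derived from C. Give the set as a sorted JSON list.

Compute FIRST by fixpoint:
iter 1:
  A via A→a: +{a}
  A via A→d a S: +{d}
  B via B→b d: +{b}
  C via C→A d: +{a,d}
  C via C→b b: +{b}
  S via S→a C: +{a}
  S via S→b A: +{b}
  S via S→d: +{d}
  S: {a,b,d}  A: {a,d}  B: {b}  C: {a,b,d}
iter 2: done
  S: {a,b,d}  A: {a,d}  B: {b}  C: {a,b,d}

FIRST(C) = ["a", "b", "d"]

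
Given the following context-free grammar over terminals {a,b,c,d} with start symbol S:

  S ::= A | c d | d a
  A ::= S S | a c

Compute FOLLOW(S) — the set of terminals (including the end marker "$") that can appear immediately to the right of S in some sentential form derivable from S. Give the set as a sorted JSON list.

FIRST sets, iterate to fixpoint:
pass 1:
  A via A→a c: +{a}
  S via S→A: +{a}
  S via S→c d: +{c}
  S via S→d a: +{d}
  FIRST(S)={a,c,d}  FIRST(A)={a}
pass 2:
  A via A→S S: +{c,d}
  FIRST(S)={a,c,d}  FIRST(A)={a,c,d}
pass 3: done
  FIRST(S)={a,c,d}  FIRST(A)={a,c,d}

Compute FOLLOW by fixpoint:
seed FOLLOW(S) with $
[1]
  A→S S: FOLLOW(S) ⊇ FIRST(S) = {a,c,d}; new: +{a,c,d}
  S→A: FOLLOW(A) ⊇ FOLLOW(S) ⊇ {$,a,c,d}; new: +{$,a,c,d}
  FOLLOW[S]={$,a,c,d}  FOLLOW[A]={$,a,c,d}
[2] done
  FOLLOW[S]={$,a,c,d}  FOLLOW[A]={$,a,c,d}

FOLLOW(S) = ["$", "a", "c", "d"]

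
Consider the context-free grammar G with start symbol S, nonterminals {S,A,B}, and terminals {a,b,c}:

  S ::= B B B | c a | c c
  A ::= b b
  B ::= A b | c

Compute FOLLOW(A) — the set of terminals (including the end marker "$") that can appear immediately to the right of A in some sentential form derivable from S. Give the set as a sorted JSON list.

Compute FIRST by fixpoint:
iter 1:
  A via A→b b: +{b}
  B via B→A b: +{b}
  B via B→c: +{c}
  S via S→B B B: +{b,c}
  FIRST[S]={b,c}  FIRST[A]={b}  FIRST[B]={b,c}
iter 2: — fixpoint
  FIRST[S]={b,c}  FIRST[A]={b}  FIRST[B]={b,c}

Compute FOLLOW by fixpoint:
FOLLOW(S) := {$}
pass 1:
  B→A b: FOLLOW(A) ⊇ FIRST(b) = {b}; new: +{b}
  S→B B B: FOLLOW(B) ⊇ FIRST(B) = {b,c}; new: +{b,c}
  S→B B B: FOLLOW(B) ⊇ FOLLOW(S) ⊇ {$}; new: +{$}
  S: {$}  A: {b}  B: {$,b,c}
pass 2: done
  S: {$}  A: {b}  B: {$,b,c}

FOLLOW(A) = ["b"]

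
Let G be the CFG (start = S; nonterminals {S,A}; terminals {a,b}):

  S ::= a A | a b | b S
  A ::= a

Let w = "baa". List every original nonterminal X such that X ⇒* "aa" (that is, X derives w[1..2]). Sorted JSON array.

Convert to CNF:
  S -> T0 A | T0 T1 | T1 S
  A -> a
  T0 -> a
  T1 -> b

CYK fill (cells [i..j] with 1 ≤ i ≤ j ≤ 2 only):
  T[1,1] 'a' = {A,T0}  orig:{A}
  T[2,2] 'a' = {A,T0}  orig:{A}
  T[1,2] 'aa' = {S}

Original NTs in T[1,2] deriving "aa": ["S"]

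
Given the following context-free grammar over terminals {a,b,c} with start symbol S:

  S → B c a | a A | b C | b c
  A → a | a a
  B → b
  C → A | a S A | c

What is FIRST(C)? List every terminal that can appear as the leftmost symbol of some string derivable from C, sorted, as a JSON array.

FIRST iteration:
iter 1:
  A via A→a: +{a}
  B via B→b: +{b}
  C via C→A: +{a}
  C via C→c: +{c}
  S via S→B c a: +{b}
  S via S→a A: +{a}
  FIRST[S]={a,b}  FIRST[A]={a}  FIRST[B]={b}  FIRST[C]={a,c}
iter 2: (no change)
  FIRST[S]={a,b}  FIRST[A]={a}  FIRST[B]={b}  FIRST[C]={a,c}

FIRST(C) = ["a", "c"]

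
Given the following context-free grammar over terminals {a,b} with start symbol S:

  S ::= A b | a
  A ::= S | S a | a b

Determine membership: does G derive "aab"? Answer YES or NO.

Convert to CNF:
  S -> A T0 | a
  A -> A T0 | S T1 | T1 T0 | a
  T0 -> b
  T1 -> a

CYK table (by increasing span):
  cell(0,0) a: {A,S,T1}  orig:{A,S}
  cell(1,1) a: {A,S,T1}  orig:{A,S}
  cell(2,2) b: {T0}  orig:{}
  cell(0,1) aa: {A}
  cell(1,2) ab: {A,S}
  cell(0,2) aab: {A,S}

S ∈ T[0,2] ⇒ YES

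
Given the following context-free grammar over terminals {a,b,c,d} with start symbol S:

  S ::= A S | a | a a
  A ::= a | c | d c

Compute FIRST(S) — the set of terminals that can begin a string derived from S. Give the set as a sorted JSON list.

FIRST sets, iterate to fixpoint:
[1]
  A via A→a: +{a}
  A via A→c: +{c}
  A via A→d c: +{d}
  S via S→A S: +{a,c,d}
  FIRST(S)={a,c,d}  FIRST(A)={a,c,d}
[2] (no change)
  FIRST(S)={a,c,d}  FIRST(A)={a,c,d}

FIRST(S) = ["a", "c", "d"]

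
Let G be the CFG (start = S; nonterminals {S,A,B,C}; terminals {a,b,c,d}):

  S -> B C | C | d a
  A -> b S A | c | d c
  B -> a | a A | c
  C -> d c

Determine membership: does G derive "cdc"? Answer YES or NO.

Convert to CNF:
  S -> B C | T1 T2 | T1 T3
  A -> T0 X4 | T1 T2 | c
  B -> T3 A | a | c
  C -> T1 T2
  T0 -> b
  T1 -> d
  T2 -> c
  T3 -> a
  X4 -> S A

Fill CYK table bottom-up:
  T[0,0] 'c' = {A,B,T2}  orig:{A,B}
  T[1,1] 'd' = {T1}  orig:{}
  T[2,2] 'c' = {A,B,T2}  orig:{A,B}
  T[0,1] 'cd' = ∅
  T[1,2] 'dc' = {A,C,S}
  T[0,2] 'cdc' = {S}

S ∈ T[0,2] ⇒ YES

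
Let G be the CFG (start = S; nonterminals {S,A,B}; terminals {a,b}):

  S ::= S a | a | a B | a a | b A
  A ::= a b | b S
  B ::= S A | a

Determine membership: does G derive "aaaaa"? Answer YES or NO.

Convert to CNF:
  S -> S T0 | T0 B | T0 T0 | T1 A | a
  A -> T0 T1 | T1 S
  B -> S A | a
  T0 -> a
  T1 -> b

CYK fill:
  cell(0,0) a: {B,S,T0}  orig:{B,S}
  cell(1,1) a: {B,S,T0}  orig:{B,S}
  cell(2,2) a: {B,S,T0}  orig:{B,S}
  cell(3,3) a: {B,S,T0}  orig:{B,S}
  cell(4,4) a: {B,S,T0}  orig:{B,S}
  cell(0,1) aa: {S}
  cell(1,2) aa: {S}
  cell(2,3) aa: {S}
  cell(3,4) aa: {S}
  cell(0,2) aaa: {S}
  cell(1,3) aaa: {S}
  cell(2,4) aaa: {S}
  cell(0,3) aaaa: {S}
  cell(1,4) aaaa: {S}
  cell(0,4) aaaaa: {S}

S ∈ T[0,4] ⇒ YES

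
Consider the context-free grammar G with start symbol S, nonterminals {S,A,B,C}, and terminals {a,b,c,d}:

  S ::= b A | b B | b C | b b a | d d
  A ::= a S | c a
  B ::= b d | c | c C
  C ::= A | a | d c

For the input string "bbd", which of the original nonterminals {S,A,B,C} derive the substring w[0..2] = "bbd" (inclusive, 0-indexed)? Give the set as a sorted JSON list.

Convert to CNF:
  S -> T2 A | T2 B | T2 C | T2 X4 | T3 T3
  A -> T0 S | T1 T0
  B -> T1 C | T2 T3 | c
  C -> T0 S | T1 T0 | T3 T1 | a
  T0 -> a
  T1 -> c
  T2 -> b
  T3 -> d
  X4 -> T2 T0

CYK table (by increasing span) — only the sub-triangle for w[0..2]:
  cell(0,0) b: {T2}  orig:{}
  cell(1,1) b: {T2}  orig:{}
  cell(2,2) d: {T3}  orig:{}
  cell(0,1) bb: ∅
  cell(1,2) bd: {B}
  cell(0,2) bbd: {S}

Original NTs in T[0,2] deriving "bbd": ["S"]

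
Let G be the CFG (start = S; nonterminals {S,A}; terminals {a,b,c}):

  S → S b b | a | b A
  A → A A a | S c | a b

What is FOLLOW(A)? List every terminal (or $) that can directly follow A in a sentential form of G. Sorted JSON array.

FIRST iteration:
pass 1:
  A via A→a b: +{a}
  S via S→a: +{a}
  S via S→b A: +{b}
  FIRST(S)={a,b}  FIRST(A)={a}
pass 2:
  A via A→S c: +{b}
  FIRST(S)={a,b}  FIRST(A)={a,b}
pass 3: (no change)
  FIRST(S)={a,b}  FIRST(A)={a,b}

Compute FOLLOW by fixpoint:
FOLLOW(S) := {$}
pass 1:
  A→A A a: FOLLOW(A) ⊇ FIRST(A) = {a,b}; new: +{a,b}
  A→S c: FOLLOW(S) ⊇ FIRST(c) = {c}; new: +{c}
  S→S b b: FOLLOW(S) ⊇ FIRST(b) = {b}; new: +{b}
  S→b A: FOLLOW(A) ⊇ FOLLOW(S) ⊇ {$,b,c}; new: +{$,c}
  S: {$,b,c}  A: {$,a,b,c}
pass 2: — fixpoint
  S: {$,b,c}  A: {$,a,b,c}

FOLLOW(A) = ["$", "a", "b", "c"]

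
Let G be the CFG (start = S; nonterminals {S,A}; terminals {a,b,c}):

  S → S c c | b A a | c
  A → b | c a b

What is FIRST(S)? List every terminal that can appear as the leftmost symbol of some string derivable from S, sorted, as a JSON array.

FIRST sets, iterate to fixpoint:
[1]
  A via A→b: +{b}
  A via A→c a b: +{c}
  S via S→b A a: +{b}
  S via S→c: +{c}
  FIRST[S]={b,c}  FIRST[A]={b,c}
[2] (no change)
  FIRST[S]={b,c}  FIRST[A]={b,c}

FIRST(S) = ["b", "c"]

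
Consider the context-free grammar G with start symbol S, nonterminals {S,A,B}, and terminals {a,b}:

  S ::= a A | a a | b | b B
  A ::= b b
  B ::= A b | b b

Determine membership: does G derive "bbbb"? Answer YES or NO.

Convert to CNF:
  S -> T0 B | T1 A | T1 T1 | b
  A -> T0 T0
  B -> A T0 | T0 T0
  T0 -> b
  T1 -> a

CYK table (by increasing span):
  [0..0]={S,T0}  "b"  orig:{S}
  [1..1]={S,T0}  "b"  orig:{S}
  [2..2]={S,T0}  "b"  orig:{S}
  [3..3]={S,T0}  "b"  orig:{S}
  [0..1]={A,B}  "bb"
  [1..2]={A,B}  "bb"
  [2..3]={A,B}  "bb"
  [0..2]={B,S}  "bbb"
  [1..3]={B,S}  "bbb"
  [0..3]={S}  "bbbb"

S ∈ T[0,3] ⇒ YES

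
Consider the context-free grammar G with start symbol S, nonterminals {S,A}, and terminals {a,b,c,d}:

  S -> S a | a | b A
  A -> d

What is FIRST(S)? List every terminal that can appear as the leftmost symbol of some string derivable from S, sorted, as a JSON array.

FIRST sets, iterate to fixpoint:
round 1:
  A via A→d: +{d}
  S via S→a: +{a}
  S via S→b A: +{b}
  S: {a,b}  A: {d}
round 2: — fixpoint
  S: {a,b}  A: {d}

FIRST(S) = ["a", "b"]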